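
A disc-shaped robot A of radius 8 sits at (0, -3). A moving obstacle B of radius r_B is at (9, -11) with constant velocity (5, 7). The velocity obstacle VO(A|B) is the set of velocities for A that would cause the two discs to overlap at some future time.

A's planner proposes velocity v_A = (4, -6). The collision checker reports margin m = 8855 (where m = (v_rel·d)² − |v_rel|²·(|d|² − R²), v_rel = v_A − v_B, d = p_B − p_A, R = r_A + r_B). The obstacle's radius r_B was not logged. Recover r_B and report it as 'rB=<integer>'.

m = 8855
d = (9, -8);  v_rel = (-1, -13),  |v_rel|² = 170
v_rel×d = (-1)·(-8) − (-13)·(9) = 125
since m = R²·170 − 125²:  R² = (15625 + 8855) / 170 = 144
R = √144 = 12  ⇒  r_B = 12 − 8 = 4

rB=4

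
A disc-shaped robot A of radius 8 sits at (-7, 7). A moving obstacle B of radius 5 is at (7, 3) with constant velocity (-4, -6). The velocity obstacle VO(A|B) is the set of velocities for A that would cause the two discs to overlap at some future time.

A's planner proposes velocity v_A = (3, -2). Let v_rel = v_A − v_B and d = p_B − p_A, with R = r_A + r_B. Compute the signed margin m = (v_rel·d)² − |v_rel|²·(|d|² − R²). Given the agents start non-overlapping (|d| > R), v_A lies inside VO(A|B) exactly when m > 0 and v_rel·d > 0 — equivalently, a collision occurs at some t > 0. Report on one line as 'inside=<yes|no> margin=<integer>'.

d = (14, -4),  |d|² = 212;  R = 8+5 = 13,  c = 212−13² = 43
v_rel = (7, 4),  |v_rel|² = 65;  v_rel·d = (7)·(14) + (4)·(-4) = 82
65·t² − 164·t + 43 = 0  ⇒  m = 82² − 65·43 = 3929
m = 3929 > 0,  v_rel·d = 82 > 0  ⇒  inside

inside=yes margin=3929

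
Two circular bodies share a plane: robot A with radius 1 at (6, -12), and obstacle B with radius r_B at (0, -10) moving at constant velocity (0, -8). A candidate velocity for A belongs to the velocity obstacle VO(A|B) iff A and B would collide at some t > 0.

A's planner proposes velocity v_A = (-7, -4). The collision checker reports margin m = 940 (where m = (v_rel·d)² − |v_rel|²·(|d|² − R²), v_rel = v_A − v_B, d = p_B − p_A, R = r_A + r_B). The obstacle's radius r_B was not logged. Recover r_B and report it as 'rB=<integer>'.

m = 940
d = (-6, 2);  v_rel = (-7, 4),  |v_rel|² = 65
v_rel×d = (-7)·(2) − (4)·(-6) = 10
since m = R²·65 − 10²:  R² = (100 + 940) / 65 = 16
R = √16 = 4  ⇒  r_B = 4 − 1 = 3

rB=3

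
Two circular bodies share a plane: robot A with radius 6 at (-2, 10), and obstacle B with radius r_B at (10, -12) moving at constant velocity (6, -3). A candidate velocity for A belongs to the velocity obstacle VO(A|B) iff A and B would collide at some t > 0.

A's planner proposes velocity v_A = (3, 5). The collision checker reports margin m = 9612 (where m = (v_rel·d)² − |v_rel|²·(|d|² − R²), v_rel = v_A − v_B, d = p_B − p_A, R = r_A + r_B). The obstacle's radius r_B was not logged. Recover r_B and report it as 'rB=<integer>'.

m = 9612
d = (12, -22);  v_rel = (-3, 8),  |v_rel|² = 73
v_rel×d = (-3)·(-22) − (8)·(12) = -30
since m = R²·73 − (-30)²:  R² = (900 + 9612) / 73 = 144
R = √144 = 12  ⇒  r_B = 12 − 6 = 6

rB=6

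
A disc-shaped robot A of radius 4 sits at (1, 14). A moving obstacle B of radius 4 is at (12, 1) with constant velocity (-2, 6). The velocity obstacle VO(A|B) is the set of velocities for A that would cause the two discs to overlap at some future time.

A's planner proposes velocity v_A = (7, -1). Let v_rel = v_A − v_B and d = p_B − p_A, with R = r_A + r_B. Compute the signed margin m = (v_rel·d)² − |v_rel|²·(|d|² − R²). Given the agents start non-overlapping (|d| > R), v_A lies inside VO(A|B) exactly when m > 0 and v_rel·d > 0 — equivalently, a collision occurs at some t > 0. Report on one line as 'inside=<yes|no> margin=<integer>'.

d = (11, -13),  |d|² = 290;  R = 4+4 = 8,  c = 290−8² = 226
v_rel = (9, -7),  |v_rel|² = 130;  v_rel·d = (9)·(11) + (-7)·(-13) = 190
130·t² − 380·t + 226 = 0  ⇒  m = 190² − 130·226 = 6720
m = 6720 > 0,  v_rel·d = 190 > 0  ⇒  inside

inside=yes margin=6720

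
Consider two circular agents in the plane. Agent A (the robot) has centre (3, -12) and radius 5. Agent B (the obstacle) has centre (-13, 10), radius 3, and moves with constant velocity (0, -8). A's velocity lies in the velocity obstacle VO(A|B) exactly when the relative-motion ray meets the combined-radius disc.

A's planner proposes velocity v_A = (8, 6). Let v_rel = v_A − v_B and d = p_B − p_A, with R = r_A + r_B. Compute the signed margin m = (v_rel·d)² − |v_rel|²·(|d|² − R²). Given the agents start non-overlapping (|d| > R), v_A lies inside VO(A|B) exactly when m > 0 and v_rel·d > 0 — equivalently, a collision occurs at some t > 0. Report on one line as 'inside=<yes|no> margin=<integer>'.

d = (-16, 22),  |d|² = 740;  R = 5+3 = 8,  c = 740−8² = 676
v_rel = (8, 14),  |v_rel|² = 260;  v_rel·d = (8)·(-16) + (14)·(22) = 180
260·t² − 360·t + 676 = 0  ⇒  m = 180² − 260·676 = -143360
m = -143360 < 0,  v_rel·d = 180 > 0  ⇒  outside

inside=no margin=-143360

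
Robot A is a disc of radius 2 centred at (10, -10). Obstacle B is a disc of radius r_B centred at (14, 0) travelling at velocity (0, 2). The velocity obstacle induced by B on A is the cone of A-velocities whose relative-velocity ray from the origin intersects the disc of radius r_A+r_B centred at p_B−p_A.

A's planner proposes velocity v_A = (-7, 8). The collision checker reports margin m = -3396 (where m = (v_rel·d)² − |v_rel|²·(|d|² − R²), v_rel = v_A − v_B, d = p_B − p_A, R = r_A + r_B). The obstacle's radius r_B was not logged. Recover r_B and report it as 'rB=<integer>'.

m = -3396
d = (4, 10);  v_rel = (-7, 6),  |v_rel|² = 85
v_rel×d = (-7)·(10) − (6)·(4) = -94
since m = R²·85 − (-94)²:  R² = (8836 + -3396) / 85 = 64
R = √64 = 8  ⇒  r_B = 8 − 2 = 6

rB=6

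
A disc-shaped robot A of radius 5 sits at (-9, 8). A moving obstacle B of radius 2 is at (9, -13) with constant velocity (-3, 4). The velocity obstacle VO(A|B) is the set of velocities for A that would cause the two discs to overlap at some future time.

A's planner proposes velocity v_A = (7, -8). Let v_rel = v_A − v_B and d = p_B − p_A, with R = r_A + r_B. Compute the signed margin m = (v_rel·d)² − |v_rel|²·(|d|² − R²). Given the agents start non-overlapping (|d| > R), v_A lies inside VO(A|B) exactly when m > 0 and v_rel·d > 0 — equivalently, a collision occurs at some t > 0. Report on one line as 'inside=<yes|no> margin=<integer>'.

d = (18, -21),  |d|² = 765;  R = 5+2 = 7,  c = 765−7² = 716
v_rel = (10, -12),  |v_rel|² = 244;  v_rel·d = (10)·(18) + (-12)·(-21) = 432
244·t² − 864·t + 716 = 0  ⇒  m = 432² − 244·716 = 11920
m = 11920 > 0,  v_rel·d = 432 > 0  ⇒  inside

inside=yes margin=11920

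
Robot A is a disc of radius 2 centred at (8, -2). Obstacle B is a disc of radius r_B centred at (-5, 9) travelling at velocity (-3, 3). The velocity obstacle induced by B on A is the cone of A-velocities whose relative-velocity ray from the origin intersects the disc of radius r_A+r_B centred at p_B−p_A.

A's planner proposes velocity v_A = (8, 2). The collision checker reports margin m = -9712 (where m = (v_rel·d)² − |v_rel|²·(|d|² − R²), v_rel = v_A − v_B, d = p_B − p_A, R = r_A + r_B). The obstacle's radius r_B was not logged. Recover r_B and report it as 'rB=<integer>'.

m = -9712
d = (-13, 11);  v_rel = (11, -1),  |v_rel|² = 122
v_rel×d = (11)·(11) − (-1)·(-13) = 108
since m = R²·122 − 108²:  R² = (11664 + -9712) / 122 = 16
R = √16 = 4  ⇒  r_B = 4 − 2 = 2

rB=2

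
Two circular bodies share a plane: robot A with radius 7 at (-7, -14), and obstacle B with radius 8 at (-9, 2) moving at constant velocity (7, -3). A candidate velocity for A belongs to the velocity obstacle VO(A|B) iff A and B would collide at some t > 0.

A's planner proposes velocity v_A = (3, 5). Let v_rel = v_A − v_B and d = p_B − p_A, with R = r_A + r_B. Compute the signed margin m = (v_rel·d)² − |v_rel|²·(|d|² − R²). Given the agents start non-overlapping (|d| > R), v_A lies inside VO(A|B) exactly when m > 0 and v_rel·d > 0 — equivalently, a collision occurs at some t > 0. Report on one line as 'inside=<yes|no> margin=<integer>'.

d = (-2, 16),  |d|² = 260;  R = 7+8 = 15,  c = 260−15² = 35
v_rel = (-4, 8),  |v_rel|² = 80;  v_rel·d = (-4)·(-2) + (8)·(16) = 136
80·t² − 272·t + 35 = 0  ⇒  m = 136² − 80·35 = 15696
m = 15696 > 0,  v_rel·d = 136 > 0  ⇒  inside

inside=yes margin=15696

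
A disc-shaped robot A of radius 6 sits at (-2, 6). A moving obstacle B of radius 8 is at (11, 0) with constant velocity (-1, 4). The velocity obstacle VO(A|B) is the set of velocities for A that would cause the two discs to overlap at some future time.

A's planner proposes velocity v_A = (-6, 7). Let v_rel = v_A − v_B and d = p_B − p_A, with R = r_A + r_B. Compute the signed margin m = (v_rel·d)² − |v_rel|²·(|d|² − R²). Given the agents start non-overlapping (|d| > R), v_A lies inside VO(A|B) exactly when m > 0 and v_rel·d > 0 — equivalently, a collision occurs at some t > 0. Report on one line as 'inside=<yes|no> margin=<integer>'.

d = (13, -6),  |d|² = 205;  R = 6+8 = 14,  c = 205−14² = 9
v_rel = (-5, 3),  |v_rel|² = 34;  v_rel·d = (-5)·(13) + (3)·(-6) = -83
34·t² + 166·t + 9 = 0  ⇒  m = (-83)² − 34·9 = 6583
m = 6583 > 0,  v_rel·d = -83 < 0  ⇒  outside

inside=no margin=6583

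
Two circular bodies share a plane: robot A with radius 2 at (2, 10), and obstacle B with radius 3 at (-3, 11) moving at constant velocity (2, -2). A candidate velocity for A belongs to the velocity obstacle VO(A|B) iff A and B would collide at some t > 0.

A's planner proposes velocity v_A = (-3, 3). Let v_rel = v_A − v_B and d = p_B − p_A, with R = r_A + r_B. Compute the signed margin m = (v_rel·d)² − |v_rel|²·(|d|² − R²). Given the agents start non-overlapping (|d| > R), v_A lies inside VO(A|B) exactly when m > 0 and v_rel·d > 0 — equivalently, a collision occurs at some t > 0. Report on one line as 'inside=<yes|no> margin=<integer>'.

d = (-5, 1),  |d|² = 26;  R = 2+3 = 5,  c = 26−5² = 1
v_rel = (-5, 5),  |v_rel|² = 50;  v_rel·d = (-5)·(-5) + (5)·(1) = 30
50·t² − 60·t + 1 = 0  ⇒  m = 30² − 50·1 = 850
m = 850 > 0,  v_rel·d = 30 > 0  ⇒  inside

inside=yes margin=850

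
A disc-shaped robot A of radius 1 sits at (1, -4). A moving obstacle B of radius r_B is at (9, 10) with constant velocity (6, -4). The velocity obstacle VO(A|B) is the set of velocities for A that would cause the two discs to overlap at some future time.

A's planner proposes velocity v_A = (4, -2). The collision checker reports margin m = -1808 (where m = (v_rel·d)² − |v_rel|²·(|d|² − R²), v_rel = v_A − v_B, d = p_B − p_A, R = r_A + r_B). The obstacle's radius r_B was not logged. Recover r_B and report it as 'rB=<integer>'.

m = -1808
d = (8, 14);  v_rel = (-2, 2),  |v_rel|² = 8
v_rel×d = (-2)·(14) − (2)·(8) = -44
since m = R²·8 − (-44)²:  R² = (1936 + -1808) / 8 = 16
R = √16 = 4  ⇒  r_B = 4 − 1 = 3

rB=3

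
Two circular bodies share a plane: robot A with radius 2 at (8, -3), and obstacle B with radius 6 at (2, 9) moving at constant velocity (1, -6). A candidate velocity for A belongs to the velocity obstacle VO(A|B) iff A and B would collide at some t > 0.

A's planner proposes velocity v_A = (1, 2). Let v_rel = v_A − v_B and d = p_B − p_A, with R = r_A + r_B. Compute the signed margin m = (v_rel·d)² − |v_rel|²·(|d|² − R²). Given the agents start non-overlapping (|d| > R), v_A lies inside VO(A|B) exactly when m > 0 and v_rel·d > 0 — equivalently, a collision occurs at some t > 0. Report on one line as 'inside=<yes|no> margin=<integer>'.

d = (-6, 12),  |d|² = 180;  R = 2+6 = 8,  c = 180−8² = 116
v_rel = (0, 8),  |v_rel|² = 64;  v_rel·d = (0)·(-6) + (8)·(12) = 96
64·t² − 192·t + 116 = 0  ⇒  m = 96² − 64·116 = 1792
m = 1792 > 0,  v_rel·d = 96 > 0  ⇒  inside

inside=yes margin=1792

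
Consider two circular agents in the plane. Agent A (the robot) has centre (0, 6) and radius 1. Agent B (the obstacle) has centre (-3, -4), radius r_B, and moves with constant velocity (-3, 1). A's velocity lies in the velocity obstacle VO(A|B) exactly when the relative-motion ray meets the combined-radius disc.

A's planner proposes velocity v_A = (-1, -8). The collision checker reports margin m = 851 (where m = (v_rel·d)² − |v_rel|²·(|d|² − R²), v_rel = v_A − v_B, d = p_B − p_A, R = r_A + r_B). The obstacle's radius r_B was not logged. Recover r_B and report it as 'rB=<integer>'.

m = 851
d = (-3, -10);  v_rel = (2, -9),  |v_rel|² = 85
v_rel×d = (2)·(-10) − (-9)·(-3) = -47
since m = R²·85 − (-47)²:  R² = (2209 + 851) / 85 = 36
R = √36 = 6  ⇒  r_B = 6 − 1 = 5

rB=5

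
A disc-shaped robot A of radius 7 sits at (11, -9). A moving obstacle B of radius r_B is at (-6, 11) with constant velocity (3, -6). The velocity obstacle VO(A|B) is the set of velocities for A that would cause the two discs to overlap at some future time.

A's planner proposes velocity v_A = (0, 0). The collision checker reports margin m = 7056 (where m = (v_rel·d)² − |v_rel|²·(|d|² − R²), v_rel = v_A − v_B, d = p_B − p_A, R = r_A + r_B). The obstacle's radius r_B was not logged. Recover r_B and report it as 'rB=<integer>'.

m = 7056
d = (-17, 20);  v_rel = (-3, 6),  |v_rel|² = 45
v_rel×d = (-3)·(20) − (6)·(-17) = 42
since m = R²·45 − 42²:  R² = (1764 + 7056) / 45 = 196
R = √196 = 14  ⇒  r_B = 14 − 7 = 7

rB=7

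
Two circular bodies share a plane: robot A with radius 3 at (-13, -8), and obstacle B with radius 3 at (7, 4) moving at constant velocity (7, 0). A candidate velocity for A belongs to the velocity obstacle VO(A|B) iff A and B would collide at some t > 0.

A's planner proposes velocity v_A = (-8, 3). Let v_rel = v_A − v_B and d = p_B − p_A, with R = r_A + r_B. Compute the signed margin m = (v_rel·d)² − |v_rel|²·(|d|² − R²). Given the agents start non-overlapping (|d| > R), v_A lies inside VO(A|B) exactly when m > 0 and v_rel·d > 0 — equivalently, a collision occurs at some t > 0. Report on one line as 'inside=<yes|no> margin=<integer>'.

d = (20, 12),  |d|² = 544;  R = 3+3 = 6,  c = 544−6² = 508
v_rel = (-15, 3),  |v_rel|² = 234;  v_rel·d = (-15)·(20) + (3)·(12) = -264
234·t² + 528·t + 508 = 0  ⇒  m = (-264)² − 234·508 = -49176
m = -49176 < 0,  v_rel·d = -264 < 0  ⇒  outside

inside=no margin=-49176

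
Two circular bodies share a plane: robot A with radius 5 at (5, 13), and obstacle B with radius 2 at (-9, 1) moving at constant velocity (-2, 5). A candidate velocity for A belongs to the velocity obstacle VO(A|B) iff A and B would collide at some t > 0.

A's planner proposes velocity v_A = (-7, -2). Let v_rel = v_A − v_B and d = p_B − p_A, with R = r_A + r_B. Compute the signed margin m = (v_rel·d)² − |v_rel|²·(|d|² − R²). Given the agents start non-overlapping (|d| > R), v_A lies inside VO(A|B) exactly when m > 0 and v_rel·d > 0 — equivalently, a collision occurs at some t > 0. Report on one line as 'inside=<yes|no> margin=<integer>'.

d = (-14, -12),  |d|² = 340;  R = 5+2 = 7,  c = 340−7² = 291
v_rel = (-5, -7),  |v_rel|² = 74;  v_rel·d = (-5)·(-14) + (-7)·(-12) = 154
74·t² − 308·t + 291 = 0  ⇒  m = 154² − 74·291 = 2182
m = 2182 > 0,  v_rel·d = 154 > 0  ⇒  inside

inside=yes margin=2182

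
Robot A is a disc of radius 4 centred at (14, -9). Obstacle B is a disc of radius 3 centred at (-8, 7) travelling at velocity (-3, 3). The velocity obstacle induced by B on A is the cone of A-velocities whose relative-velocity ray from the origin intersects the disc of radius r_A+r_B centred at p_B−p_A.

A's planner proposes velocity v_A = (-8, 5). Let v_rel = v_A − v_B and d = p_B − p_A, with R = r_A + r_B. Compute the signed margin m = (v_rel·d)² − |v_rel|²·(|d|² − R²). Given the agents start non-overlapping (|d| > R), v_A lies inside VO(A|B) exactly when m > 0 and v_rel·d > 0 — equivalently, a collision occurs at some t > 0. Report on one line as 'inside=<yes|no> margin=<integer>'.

d = (-22, 16),  |d|² = 740;  R = 4+3 = 7,  c = 740−7² = 691
v_rel = (-5, 2),  |v_rel|² = 29;  v_rel·d = (-5)·(-22) + (2)·(16) = 142
29·t² − 284·t + 691 = 0  ⇒  m = 142² − 29·691 = 125
m = 125 > 0,  v_rel·d = 142 > 0  ⇒  inside

inside=yes margin=125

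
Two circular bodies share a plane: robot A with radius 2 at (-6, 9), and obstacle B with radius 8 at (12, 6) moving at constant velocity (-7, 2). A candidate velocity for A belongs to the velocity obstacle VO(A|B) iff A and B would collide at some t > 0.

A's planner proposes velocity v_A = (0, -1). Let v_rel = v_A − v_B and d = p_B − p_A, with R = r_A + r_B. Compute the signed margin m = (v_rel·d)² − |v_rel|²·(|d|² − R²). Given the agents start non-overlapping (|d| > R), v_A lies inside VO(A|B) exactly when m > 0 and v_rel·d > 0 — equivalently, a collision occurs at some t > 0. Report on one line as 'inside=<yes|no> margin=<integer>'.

d = (18, -3),  |d|² = 333;  R = 2+8 = 10,  c = 333−10² = 233
v_rel = (7, -3),  |v_rel|² = 58;  v_rel·d = (7)·(18) + (-3)·(-3) = 135
58·t² − 270·t + 233 = 0  ⇒  m = 135² − 58·233 = 4711
m = 4711 > 0,  v_rel·d = 135 > 0  ⇒  inside

inside=yes margin=4711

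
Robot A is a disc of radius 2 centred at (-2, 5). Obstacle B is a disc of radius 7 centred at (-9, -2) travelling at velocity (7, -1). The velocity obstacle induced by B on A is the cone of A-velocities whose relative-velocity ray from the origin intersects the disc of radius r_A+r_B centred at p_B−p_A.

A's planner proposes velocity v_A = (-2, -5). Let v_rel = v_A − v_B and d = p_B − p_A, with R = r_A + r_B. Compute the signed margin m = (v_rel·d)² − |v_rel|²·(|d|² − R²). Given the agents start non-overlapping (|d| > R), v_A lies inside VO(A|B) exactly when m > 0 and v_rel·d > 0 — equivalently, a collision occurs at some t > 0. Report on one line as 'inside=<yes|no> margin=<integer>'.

d = (-7, -7),  |d|² = 98;  R = 2+7 = 9,  c = 98−9² = 17
v_rel = (-9, -4),  |v_rel|² = 97;  v_rel·d = (-9)·(-7) + (-4)·(-7) = 91
97·t² − 182·t + 17 = 0  ⇒  m = 91² − 97·17 = 6632
m = 6632 > 0,  v_rel·d = 91 > 0  ⇒  inside

inside=yes margin=6632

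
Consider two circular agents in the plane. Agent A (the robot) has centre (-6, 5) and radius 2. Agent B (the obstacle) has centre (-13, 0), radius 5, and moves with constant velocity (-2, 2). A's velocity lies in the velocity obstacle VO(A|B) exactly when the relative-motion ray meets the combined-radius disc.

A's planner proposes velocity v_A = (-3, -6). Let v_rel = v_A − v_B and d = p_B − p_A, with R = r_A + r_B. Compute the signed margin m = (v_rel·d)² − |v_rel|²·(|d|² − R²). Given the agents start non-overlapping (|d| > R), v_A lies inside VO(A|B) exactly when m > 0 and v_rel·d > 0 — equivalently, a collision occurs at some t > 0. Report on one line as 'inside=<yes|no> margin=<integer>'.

d = (-7, -5),  |d|² = 74;  R = 2+5 = 7,  c = 74−7² = 25
v_rel = (-1, -8),  |v_rel|² = 65;  v_rel·d = (-1)·(-7) + (-8)·(-5) = 47
65·t² − 94·t + 25 = 0  ⇒  m = 47² − 65·25 = 584
m = 584 > 0,  v_rel·d = 47 > 0  ⇒  inside

inside=yes margin=584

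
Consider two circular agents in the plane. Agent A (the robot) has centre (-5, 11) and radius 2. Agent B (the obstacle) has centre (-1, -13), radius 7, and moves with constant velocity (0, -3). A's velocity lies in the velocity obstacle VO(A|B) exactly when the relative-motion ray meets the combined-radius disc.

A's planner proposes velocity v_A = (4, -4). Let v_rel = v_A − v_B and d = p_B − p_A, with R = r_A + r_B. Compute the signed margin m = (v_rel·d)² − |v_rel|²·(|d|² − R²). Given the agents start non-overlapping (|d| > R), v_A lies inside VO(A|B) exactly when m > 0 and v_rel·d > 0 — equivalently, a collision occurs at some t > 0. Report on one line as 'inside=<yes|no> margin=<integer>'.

d = (4, -24),  |d|² = 592;  R = 2+7 = 9,  c = 592−9² = 511
v_rel = (4, -1),  |v_rel|² = 17;  v_rel·d = (4)·(4) + (-1)·(-24) = 40
17·t² − 80·t + 511 = 0  ⇒  m = 40² − 17·511 = -7087
m = -7087 < 0,  v_rel·d = 40 > 0  ⇒  outside

inside=no margin=-7087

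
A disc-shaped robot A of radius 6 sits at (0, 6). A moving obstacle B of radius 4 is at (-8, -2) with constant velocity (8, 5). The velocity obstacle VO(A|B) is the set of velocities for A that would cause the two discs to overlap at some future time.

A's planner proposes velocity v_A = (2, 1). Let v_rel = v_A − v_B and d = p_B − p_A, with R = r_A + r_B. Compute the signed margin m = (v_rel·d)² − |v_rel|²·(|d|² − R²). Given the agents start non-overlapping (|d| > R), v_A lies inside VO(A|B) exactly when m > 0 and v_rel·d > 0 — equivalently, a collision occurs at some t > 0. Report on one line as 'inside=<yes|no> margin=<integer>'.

d = (-8, -8),  |d|² = 128;  R = 6+4 = 10,  c = 128−10² = 28
v_rel = (-6, -4),  |v_rel|² = 52;  v_rel·d = (-6)·(-8) + (-4)·(-8) = 80
52·t² − 160·t + 28 = 0  ⇒  m = 80² − 52·28 = 4944
m = 4944 > 0,  v_rel·d = 80 > 0  ⇒  inside

inside=yes margin=4944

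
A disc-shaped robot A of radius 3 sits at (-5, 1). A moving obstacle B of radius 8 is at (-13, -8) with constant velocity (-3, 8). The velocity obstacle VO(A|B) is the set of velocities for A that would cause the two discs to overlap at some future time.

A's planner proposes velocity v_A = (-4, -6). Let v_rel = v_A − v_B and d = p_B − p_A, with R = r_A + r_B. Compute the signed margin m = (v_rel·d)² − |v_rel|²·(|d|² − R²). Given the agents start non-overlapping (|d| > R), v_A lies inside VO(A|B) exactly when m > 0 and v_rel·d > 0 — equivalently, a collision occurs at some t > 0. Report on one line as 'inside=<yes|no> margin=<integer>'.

d = (-8, -9),  |d|² = 145;  R = 3+8 = 11,  c = 145−11² = 24
v_rel = (-1, -14),  |v_rel|² = 197;  v_rel·d = (-1)·(-8) + (-14)·(-9) = 134
197·t² − 268·t + 24 = 0  ⇒  m = 134² − 197·24 = 13228
m = 13228 > 0,  v_rel·d = 134 > 0  ⇒  inside

inside=yes margin=13228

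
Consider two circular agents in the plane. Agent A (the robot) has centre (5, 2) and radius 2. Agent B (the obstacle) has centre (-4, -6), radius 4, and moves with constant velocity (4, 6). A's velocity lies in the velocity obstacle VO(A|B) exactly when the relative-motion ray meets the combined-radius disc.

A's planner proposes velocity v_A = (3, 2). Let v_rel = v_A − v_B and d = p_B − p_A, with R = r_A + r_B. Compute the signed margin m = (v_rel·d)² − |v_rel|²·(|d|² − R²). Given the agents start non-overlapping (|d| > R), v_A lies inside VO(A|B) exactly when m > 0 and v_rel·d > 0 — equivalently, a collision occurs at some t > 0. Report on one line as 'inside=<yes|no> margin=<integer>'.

d = (-9, -8),  |d|² = 145;  R = 2+4 = 6,  c = 145−6² = 109
v_rel = (-1, -4),  |v_rel|² = 17;  v_rel·d = (-1)·(-9) + (-4)·(-8) = 41
17·t² − 82·t + 109 = 0  ⇒  m = 41² − 17·109 = -172
m = -172 < 0,  v_rel·d = 41 > 0  ⇒  outside

inside=no margin=-172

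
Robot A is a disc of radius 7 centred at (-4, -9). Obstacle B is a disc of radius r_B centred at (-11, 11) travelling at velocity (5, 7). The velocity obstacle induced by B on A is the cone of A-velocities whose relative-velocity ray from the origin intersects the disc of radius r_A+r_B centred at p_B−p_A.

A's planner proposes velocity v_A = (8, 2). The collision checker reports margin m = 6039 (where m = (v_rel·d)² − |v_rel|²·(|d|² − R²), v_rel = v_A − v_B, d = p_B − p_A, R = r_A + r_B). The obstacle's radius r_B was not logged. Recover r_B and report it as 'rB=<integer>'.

m = 6039
d = (-7, 20);  v_rel = (3, -5),  |v_rel|² = 34
v_rel×d = (3)·(20) − (-5)·(-7) = 25
since m = R²·34 − 25²:  R² = (625 + 6039) / 34 = 196
R = √196 = 14  ⇒  r_B = 14 − 7 = 7

rB=7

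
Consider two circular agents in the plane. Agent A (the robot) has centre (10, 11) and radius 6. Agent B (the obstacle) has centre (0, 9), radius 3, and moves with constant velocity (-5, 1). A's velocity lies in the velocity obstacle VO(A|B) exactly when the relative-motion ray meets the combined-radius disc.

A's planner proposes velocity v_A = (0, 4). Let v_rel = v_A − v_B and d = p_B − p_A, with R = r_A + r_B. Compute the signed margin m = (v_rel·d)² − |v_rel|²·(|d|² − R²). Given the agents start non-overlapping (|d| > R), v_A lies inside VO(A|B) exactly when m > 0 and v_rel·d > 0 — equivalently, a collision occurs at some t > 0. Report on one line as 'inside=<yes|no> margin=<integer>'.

d = (-10, -2),  |d|² = 104;  R = 6+3 = 9,  c = 104−9² = 23
v_rel = (5, 3),  |v_rel|² = 34;  v_rel·d = (5)·(-10) + (3)·(-2) = -56
34·t² + 112·t + 23 = 0  ⇒  m = (-56)² − 34·23 = 2354
m = 2354 > 0,  v_rel·d = -56 < 0  ⇒  outside

inside=no margin=2354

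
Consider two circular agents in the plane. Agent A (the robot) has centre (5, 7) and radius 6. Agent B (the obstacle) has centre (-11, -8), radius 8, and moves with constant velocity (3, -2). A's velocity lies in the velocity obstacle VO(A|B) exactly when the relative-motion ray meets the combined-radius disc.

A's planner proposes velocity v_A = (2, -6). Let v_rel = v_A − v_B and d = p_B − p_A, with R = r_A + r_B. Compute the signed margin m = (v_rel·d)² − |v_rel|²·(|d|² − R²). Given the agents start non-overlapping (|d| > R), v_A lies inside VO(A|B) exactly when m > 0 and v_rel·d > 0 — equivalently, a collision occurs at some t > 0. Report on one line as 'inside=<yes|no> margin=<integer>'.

d = (-16, -15),  |d|² = 481;  R = 6+8 = 14,  c = 481−14² = 285
v_rel = (-1, -4),  |v_rel|² = 17;  v_rel·d = (-1)·(-16) + (-4)·(-15) = 76
17·t² − 152·t + 285 = 0  ⇒  m = 76² − 17·285 = 931
m = 931 > 0,  v_rel·d = 76 > 0  ⇒  inside

inside=yes margin=931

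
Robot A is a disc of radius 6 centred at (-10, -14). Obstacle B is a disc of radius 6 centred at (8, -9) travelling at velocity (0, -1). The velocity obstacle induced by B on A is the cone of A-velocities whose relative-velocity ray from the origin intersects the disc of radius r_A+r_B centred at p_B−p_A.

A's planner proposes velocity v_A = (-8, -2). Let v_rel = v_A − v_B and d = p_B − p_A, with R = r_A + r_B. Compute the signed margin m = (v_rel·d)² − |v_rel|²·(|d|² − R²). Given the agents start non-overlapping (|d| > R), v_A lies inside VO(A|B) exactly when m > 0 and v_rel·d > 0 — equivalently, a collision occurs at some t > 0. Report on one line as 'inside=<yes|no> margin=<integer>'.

d = (18, 5),  |d|² = 349;  R = 6+6 = 12,  c = 349−12² = 205
v_rel = (-8, -1),  |v_rel|² = 65;  v_rel·d = (-8)·(18) + (-1)·(5) = -149
65·t² + 298·t + 205 = 0  ⇒  m = (-149)² − 65·205 = 8876
m = 8876 > 0,  v_rel·d = -149 < 0  ⇒  outside

inside=no margin=8876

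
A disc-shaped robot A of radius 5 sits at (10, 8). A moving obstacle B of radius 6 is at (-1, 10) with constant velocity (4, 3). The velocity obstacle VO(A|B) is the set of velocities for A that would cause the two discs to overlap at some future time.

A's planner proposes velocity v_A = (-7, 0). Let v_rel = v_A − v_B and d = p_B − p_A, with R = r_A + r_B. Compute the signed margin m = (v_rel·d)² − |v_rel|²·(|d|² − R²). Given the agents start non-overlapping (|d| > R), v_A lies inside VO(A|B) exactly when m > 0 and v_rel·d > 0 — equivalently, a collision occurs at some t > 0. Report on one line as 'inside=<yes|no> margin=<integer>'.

d = (-11, 2),  |d|² = 125;  R = 5+6 = 11,  c = 125−11² = 4
v_rel = (-11, -3),  |v_rel|² = 130;  v_rel·d = (-11)·(-11) + (-3)·(2) = 115
130·t² − 230·t + 4 = 0  ⇒  m = 115² − 130·4 = 12705
m = 12705 > 0,  v_rel·d = 115 > 0  ⇒  inside

inside=yes margin=12705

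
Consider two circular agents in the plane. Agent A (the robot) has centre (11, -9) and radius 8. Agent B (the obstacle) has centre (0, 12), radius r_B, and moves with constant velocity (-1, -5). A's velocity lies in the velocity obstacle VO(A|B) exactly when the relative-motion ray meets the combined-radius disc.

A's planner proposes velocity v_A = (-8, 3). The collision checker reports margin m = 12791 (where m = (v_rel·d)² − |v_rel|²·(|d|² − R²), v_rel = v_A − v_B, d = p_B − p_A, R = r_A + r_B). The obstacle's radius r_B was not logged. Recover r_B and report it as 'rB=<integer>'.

m = 12791
d = (-11, 21);  v_rel = (-7, 8),  |v_rel|² = 113
v_rel×d = (-7)·(21) − (8)·(-11) = -59
since m = R²·113 − (-59)²:  R² = (3481 + 12791) / 113 = 144
R = √144 = 12  ⇒  r_B = 12 − 8 = 4

rB=4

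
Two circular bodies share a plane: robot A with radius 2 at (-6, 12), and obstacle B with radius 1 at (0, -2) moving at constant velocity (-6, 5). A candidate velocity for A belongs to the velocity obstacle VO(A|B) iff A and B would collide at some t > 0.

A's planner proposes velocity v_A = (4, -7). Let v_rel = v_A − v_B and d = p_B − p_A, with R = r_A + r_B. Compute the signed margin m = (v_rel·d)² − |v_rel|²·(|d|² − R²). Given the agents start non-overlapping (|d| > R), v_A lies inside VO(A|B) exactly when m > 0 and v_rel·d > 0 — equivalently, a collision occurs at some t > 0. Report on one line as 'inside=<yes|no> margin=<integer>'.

d = (6, -14),  |d|² = 232;  R = 2+1 = 3,  c = 232−3² = 223
v_rel = (10, -12),  |v_rel|² = 244;  v_rel·d = (10)·(6) + (-12)·(-14) = 228
244·t² − 456·t + 223 = 0  ⇒  m = 228² − 244·223 = -2428
m = -2428 < 0,  v_rel·d = 228 > 0  ⇒  outside

inside=no margin=-2428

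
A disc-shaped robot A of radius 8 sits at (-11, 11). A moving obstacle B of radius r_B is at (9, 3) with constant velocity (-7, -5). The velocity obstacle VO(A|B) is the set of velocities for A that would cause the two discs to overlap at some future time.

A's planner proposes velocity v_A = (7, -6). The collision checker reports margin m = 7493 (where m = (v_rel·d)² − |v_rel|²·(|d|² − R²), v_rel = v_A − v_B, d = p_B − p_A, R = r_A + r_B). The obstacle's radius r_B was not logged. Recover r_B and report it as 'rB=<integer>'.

m = 7493
d = (20, -8);  v_rel = (14, -1),  |v_rel|² = 197
v_rel×d = (14)·(-8) − (-1)·(20) = -92
since m = R²·197 − (-92)²:  R² = (8464 + 7493) / 197 = 81
R = √81 = 9  ⇒  r_B = 9 − 8 = 1

rB=1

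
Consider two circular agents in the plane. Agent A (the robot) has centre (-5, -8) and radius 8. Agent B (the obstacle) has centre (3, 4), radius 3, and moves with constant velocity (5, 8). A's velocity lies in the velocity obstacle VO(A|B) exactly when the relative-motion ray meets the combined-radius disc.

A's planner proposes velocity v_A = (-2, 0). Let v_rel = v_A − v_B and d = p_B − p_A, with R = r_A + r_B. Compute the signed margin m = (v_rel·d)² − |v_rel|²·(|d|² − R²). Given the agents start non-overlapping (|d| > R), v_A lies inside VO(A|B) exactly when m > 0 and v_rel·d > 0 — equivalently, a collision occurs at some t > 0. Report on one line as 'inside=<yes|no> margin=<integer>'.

d = (8, 12),  |d|² = 208;  R = 8+3 = 11,  c = 208−11² = 87
v_rel = (-7, -8),  |v_rel|² = 113;  v_rel·d = (-7)·(8) + (-8)·(12) = -152
113·t² + 304·t + 87 = 0  ⇒  m = (-152)² − 113·87 = 13273
m = 13273 > 0,  v_rel·d = -152 < 0  ⇒  outside

inside=no margin=13273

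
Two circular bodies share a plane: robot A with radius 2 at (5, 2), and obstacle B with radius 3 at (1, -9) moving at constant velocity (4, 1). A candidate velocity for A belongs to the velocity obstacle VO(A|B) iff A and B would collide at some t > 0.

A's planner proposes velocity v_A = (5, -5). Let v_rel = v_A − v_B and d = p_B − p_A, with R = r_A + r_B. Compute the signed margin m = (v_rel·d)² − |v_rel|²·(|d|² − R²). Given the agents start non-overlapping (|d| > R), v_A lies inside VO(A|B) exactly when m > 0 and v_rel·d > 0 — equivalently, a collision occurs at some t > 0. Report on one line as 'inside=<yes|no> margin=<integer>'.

d = (-4, -11),  |d|² = 137;  R = 2+3 = 5,  c = 137−5² = 112
v_rel = (1, -6),  |v_rel|² = 37;  v_rel·d = (1)·(-4) + (-6)·(-11) = 62
37·t² − 124·t + 112 = 0  ⇒  m = 62² − 37·112 = -300
m = -300 < 0,  v_rel·d = 62 > 0  ⇒  outside

inside=no margin=-300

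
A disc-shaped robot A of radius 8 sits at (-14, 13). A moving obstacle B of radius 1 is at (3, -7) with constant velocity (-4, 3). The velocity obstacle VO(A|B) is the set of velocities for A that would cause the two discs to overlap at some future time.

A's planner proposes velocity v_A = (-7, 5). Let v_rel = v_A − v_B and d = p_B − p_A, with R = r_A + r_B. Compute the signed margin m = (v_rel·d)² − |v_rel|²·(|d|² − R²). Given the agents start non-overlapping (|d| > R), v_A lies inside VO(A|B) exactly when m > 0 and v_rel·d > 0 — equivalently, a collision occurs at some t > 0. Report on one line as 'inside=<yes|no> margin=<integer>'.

d = (17, -20),  |d|² = 689;  R = 8+1 = 9,  c = 689−9² = 608
v_rel = (-3, 2),  |v_rel|² = 13;  v_rel·d = (-3)·(17) + (2)·(-20) = -91
13·t² + 182·t + 608 = 0  ⇒  m = (-91)² − 13·608 = 377
m = 377 > 0,  v_rel·d = -91 < 0  ⇒  outside

inside=no margin=377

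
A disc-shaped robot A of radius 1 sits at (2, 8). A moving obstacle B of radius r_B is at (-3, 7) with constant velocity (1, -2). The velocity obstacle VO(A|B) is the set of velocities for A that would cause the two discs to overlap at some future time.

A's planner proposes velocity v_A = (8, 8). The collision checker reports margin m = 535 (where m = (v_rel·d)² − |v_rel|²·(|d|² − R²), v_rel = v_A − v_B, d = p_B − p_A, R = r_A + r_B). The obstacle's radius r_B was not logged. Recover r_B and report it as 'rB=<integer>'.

m = 535
d = (-5, -1);  v_rel = (7, 10),  |v_rel|² = 149
v_rel×d = (7)·(-1) − (10)·(-5) = 43
since m = R²·149 − 43²:  R² = (1849 + 535) / 149 = 16
R = √16 = 4  ⇒  r_B = 4 − 1 = 3

rB=3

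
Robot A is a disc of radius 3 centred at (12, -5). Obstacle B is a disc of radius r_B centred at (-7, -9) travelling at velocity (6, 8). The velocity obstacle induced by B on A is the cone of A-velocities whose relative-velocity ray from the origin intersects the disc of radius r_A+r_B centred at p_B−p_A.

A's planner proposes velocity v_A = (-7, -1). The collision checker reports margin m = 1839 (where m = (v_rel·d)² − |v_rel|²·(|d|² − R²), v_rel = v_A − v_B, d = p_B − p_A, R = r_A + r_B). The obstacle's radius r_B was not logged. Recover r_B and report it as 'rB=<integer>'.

m = 1839
d = (-19, -4);  v_rel = (-13, -9),  |v_rel|² = 250
v_rel×d = (-13)·(-4) − (-9)·(-19) = -119
since m = R²·250 − (-119)²:  R² = (14161 + 1839) / 250 = 64
R = √64 = 8  ⇒  r_B = 8 − 3 = 5

rB=5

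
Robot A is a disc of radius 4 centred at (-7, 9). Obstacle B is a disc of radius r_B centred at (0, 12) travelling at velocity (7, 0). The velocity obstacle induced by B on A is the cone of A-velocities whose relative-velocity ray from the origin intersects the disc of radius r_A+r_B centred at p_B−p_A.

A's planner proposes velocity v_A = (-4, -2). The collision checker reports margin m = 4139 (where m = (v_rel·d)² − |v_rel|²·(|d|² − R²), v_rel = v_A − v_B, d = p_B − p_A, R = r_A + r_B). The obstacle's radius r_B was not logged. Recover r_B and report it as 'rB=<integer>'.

m = 4139
d = (7, 3);  v_rel = (-11, -2),  |v_rel|² = 125
v_rel×d = (-11)·(3) − (-2)·(7) = -19
since m = R²·125 − (-19)²:  R² = (361 + 4139) / 125 = 36
R = √36 = 6  ⇒  r_B = 6 − 4 = 2

rB=2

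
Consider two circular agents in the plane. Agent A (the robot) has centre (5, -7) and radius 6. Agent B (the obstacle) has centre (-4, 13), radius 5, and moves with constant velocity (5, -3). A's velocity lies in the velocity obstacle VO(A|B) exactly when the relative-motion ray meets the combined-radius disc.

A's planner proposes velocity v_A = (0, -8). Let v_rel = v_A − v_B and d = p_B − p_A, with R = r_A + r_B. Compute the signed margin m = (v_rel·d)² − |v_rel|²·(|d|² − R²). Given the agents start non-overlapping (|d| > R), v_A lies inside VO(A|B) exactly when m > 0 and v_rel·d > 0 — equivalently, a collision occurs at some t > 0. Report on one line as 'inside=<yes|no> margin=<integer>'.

d = (-9, 20),  |d|² = 481;  R = 6+5 = 11,  c = 481−11² = 360
v_rel = (-5, -5),  |v_rel|² = 50;  v_rel·d = (-5)·(-9) + (-5)·(20) = -55
50·t² + 110·t + 360 = 0  ⇒  m = (-55)² − 50·360 = -14975
m = -14975 < 0,  v_rel·d = -55 < 0  ⇒  outside

inside=no margin=-14975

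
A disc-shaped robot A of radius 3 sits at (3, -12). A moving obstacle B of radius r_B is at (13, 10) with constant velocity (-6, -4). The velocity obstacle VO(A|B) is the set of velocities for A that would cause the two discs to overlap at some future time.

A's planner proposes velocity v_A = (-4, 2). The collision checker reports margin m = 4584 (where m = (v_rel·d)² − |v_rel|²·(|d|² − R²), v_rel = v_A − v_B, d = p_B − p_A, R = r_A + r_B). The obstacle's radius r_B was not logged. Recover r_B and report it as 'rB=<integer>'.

m = 4584
d = (10, 22);  v_rel = (2, 6),  |v_rel|² = 40
v_rel×d = (2)·(22) − (6)·(10) = -16
since m = R²·40 − (-16)²:  R² = (256 + 4584) / 40 = 121
R = √121 = 11  ⇒  r_B = 11 − 3 = 8

rB=8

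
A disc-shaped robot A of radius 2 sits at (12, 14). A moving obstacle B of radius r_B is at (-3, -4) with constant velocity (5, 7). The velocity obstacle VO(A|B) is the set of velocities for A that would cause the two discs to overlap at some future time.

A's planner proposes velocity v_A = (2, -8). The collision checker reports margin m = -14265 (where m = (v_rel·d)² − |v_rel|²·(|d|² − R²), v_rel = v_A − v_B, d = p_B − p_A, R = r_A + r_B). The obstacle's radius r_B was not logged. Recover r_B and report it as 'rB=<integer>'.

m = -14265
d = (-15, -18);  v_rel = (-3, -15),  |v_rel|² = 234
v_rel×d = (-3)·(-18) − (-15)·(-15) = -171
since m = R²·234 − (-171)²:  R² = (29241 + -14265) / 234 = 64
R = √64 = 8  ⇒  r_B = 8 − 2 = 6

rB=6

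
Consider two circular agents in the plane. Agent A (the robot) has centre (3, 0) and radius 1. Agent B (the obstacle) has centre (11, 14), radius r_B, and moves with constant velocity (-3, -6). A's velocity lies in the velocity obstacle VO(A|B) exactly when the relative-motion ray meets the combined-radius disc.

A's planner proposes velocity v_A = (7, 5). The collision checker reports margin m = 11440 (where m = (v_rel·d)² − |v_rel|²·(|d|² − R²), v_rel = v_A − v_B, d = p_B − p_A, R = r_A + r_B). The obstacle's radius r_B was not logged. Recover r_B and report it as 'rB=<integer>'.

m = 11440
d = (8, 14);  v_rel = (10, 11),  |v_rel|² = 221
v_rel×d = (10)·(14) − (11)·(8) = 52
since m = R²·221 − 52²:  R² = (2704 + 11440) / 221 = 64
R = √64 = 8  ⇒  r_B = 8 − 1 = 7

rB=7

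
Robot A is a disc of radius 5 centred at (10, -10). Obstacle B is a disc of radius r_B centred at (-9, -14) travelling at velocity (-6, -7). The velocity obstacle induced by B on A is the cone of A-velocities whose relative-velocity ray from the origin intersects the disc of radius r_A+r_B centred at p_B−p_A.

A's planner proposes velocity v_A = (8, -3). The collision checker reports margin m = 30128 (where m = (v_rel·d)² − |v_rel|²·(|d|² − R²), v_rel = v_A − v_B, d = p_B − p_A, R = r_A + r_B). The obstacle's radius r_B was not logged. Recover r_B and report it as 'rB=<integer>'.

m = 30128
d = (-19, -4);  v_rel = (14, 4),  |v_rel|² = 212
v_rel×d = (14)·(-4) − (4)·(-19) = 20
since m = R²·212 − 20²:  R² = (400 + 30128) / 212 = 144
R = √144 = 12  ⇒  r_B = 12 − 5 = 7

rB=7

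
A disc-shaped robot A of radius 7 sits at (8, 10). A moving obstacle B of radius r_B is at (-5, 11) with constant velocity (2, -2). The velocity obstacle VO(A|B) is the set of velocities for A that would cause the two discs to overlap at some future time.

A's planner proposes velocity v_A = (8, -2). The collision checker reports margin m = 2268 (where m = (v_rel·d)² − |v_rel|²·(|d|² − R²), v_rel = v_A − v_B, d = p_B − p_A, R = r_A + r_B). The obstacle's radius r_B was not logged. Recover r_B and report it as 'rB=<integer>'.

m = 2268
d = (-13, 1);  v_rel = (6, 0),  |v_rel|² = 36
v_rel×d = (6)·(1) − (0)·(-13) = 6
since m = R²·36 − 6²:  R² = (36 + 2268) / 36 = 64
R = √64 = 8  ⇒  r_B = 8 − 7 = 1

rB=1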